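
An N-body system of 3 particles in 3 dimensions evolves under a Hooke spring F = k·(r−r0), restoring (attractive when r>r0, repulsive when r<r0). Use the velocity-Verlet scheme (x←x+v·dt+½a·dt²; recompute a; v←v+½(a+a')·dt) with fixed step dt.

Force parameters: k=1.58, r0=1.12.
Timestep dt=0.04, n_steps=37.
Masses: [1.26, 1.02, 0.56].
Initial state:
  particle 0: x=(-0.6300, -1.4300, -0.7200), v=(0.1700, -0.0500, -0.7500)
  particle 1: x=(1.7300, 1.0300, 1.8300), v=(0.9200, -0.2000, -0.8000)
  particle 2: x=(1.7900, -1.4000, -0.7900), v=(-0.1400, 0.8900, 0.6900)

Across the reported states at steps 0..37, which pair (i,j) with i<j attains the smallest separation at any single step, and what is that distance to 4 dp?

step 0: x0=(-0.6300, -1.4300, -0.7200) x1=(1.7300, 1.0300, 1.8300) x2=(1.7900, -1.4000, -0.7900)
step 1: x0=(-0.6202, -1.4302, -0.7482) x1=(1.7647, 1.0177, 1.7934) x2=(1.7814, -1.3607, -0.7583)
step 2: x0=(-0.6042, -1.4266, -0.7726) x1=(1.7951, 0.9969, 1.7479) x2=(1.7669, -1.3142, -0.7187)
step 3: x0=(-0.5822, -1.4194, -0.7932) x1=(1.8210, 0.9679, 1.6938) x2=(1.7469, -1.2611, -0.6718)
step 4: x0=(-0.5542, -1.4085, -0.8100) x1=(1.8425, 0.9309, 1.6312) x2=(1.7216, -1.2017, -0.6181)
step 5: x0=(-0.5204, -1.3940, -0.8231) x1=(1.8594, 0.8863, 1.5607) x2=(1.6914, -1.1366, -0.5585)
step 6: x0=(-0.4809, -1.3758, -0.8324) x1=(1.8718, 0.8345, 1.4827) x2=(1.6566, -1.0665, -0.4935)
step 7: x0=(-0.4359, -1.3542, -0.8381) x1=(1.8797, 0.7759, 1.3976) x2=(1.6178, -0.9920, -0.4240)
step 8: x0=(-0.3857, -1.3293, -0.8402) x1=(1.8831, 0.7112, 1.3060) x2=(1.5752, -0.9137, -0.3507)
step 9: x0=(-0.3305, -1.3010, -0.8388) x1=(1.8823, 0.6408, 1.2086) x2=(1.5293, -0.8325, -0.2746)
step 10: x0=(-0.2706, -1.2697, -0.8341) x1=(1.8772, 0.5654, 1.1060) x2=(1.4804, -0.7491, -0.1964)
step 11: x0=(-0.2063, -1.2355, -0.8263) x1=(1.8682, 0.4856, 0.9988) x2=(1.4290, -0.6643, -0.1170)
step 12: x0=(-0.1379, -1.1985, -0.8155) x1=(1.8554, 0.4021, 0.8878) x2=(1.3752, -0.5788, -0.0373)
step 13: x0=(-0.0659, -1.1590, -0.8019) x1=(1.8392, 0.3155, 0.7736) x2=(1.3193, -0.4934, 0.0420)
step 14: x0=(0.0095, -1.1173, -0.7857) x1=(1.8201, 0.2266, 0.6568) x2=(1.2614, -0.4088, 0.1202)
step 15: x0=(0.0878, -1.0734, -0.7673) x1=(1.7985, 0.1359, 0.5381) x2=(1.2011, -0.3257, 0.1967)
step 16: x0=(0.1687, -1.0278, -0.7468) x1=(1.7751, 0.0439, 0.4180) x2=(1.1384, -0.2444, 0.2712)
step 17: x0=(0.2519, -0.9806, -0.7245) x1=(1.7506, -0.0490, 0.2966) x2=(1.0726, -0.1649, 0.3440)
step 18: x0=(0.3369, -0.9321, -0.7007) x1=(1.7255, -0.1427, 0.1740) x2=(1.0039, -0.0867, 0.4155)
step 19: x0=(0.4233, -0.8825, -0.6755) x1=(1.6999, -0.2372, 0.0503) x2=(0.9328, -0.0096, 0.4861)
step 20: x0=(0.5108, -0.8321, -0.6493) x1=(1.6737, -0.3324, -0.0742) x2=(0.8603, 0.0668, 0.5557)
step 21: x0=(0.5989, -0.7809, -0.6223) x1=(1.6471, -0.4278, -0.1990) x2=(0.7873, 0.1420, 0.6239)
step 22: x0=(0.6873, -0.7292, -0.5944) x1=(1.6199, -0.5231, -0.3236) x2=(0.7147, 0.2157, 0.6899)
step 23: x0=(0.7754, -0.6770, -0.5659) x1=(1.5925, -0.6177, -0.4474) x2=(0.6431, 0.2872, 0.7530)
step 24: x0=(0.8628, -0.6242, -0.5366) x1=(1.5649, -0.7115, -0.5699) x2=(0.5733, 0.3558, 0.8121)
step 25: x0=(0.9493, -0.5707, -0.5063) x1=(1.5372, -0.8043, -0.6910) x2=(0.5060, 0.4208, 0.8664)
step 26: x0=(1.0346, -0.5161, -0.4748) x1=(1.5093, -0.8959, -0.8105) x2=(0.4417, 0.4814, 0.9150)
step 27: x0=(1.1188, -0.4602, -0.4418) x1=(1.4806, -0.9863, -0.9282) x2=(0.3810, 0.5369, 0.9570)
step 28: x0=(1.2022, -0.4032, -0.4073) x1=(1.4508, -1.0750, -1.0437) x2=(0.3245, 0.5866, 0.9915)
step 29: x0=(1.2848, -0.3451, -0.3715) x1=(1.4193, -1.1615, -1.1563) x2=(0.2728, 0.6299, 1.0178)
step 30: x0=(1.3665, -0.2862, -0.3344) x1=(1.3860, -1.2451, -1.2655) x2=(0.2263, 0.6662, 1.0352)
step 31: x0=(1.4471, -0.2267, -0.2964) x1=(1.3509, -1.3253, -1.3707) x2=(0.1856, 0.6949, 1.0430)
step 32: x0=(1.5266, -0.1670, -0.2578) x1=(1.3139, -1.4014, -1.4711) x2=(0.1509, 0.7157, 1.0408)
step 33: x0=(1.6046, -0.1074, -0.2189) x1=(1.2751, -1.4728, -1.5662) x2=(0.1227, 0.7281, 1.0283)
step 34: x0=(1.6810, -0.0481, -0.1799) x1=(1.2347, -1.5390, -1.6555) x2=(0.1012, 0.7320, 1.0050)
step 35: x0=(1.7554, 0.0105, -0.1412) x1=(1.1929, -1.5996, -1.7384) x2=(0.0866, 0.7270, 0.9708)
step 36: x0=(1.8277, 0.0681, -0.1031) x1=(1.1499, -1.6540, -1.8146) x2=(0.0791, 0.7132, 0.9257)
step 37: x0=(1.8975, 0.1243, -0.0660) x1=(1.1059, -1.7020, -1.8837) x2=(0.0787, 0.6904, 0.8697)

pair (0,1), distance 0.6591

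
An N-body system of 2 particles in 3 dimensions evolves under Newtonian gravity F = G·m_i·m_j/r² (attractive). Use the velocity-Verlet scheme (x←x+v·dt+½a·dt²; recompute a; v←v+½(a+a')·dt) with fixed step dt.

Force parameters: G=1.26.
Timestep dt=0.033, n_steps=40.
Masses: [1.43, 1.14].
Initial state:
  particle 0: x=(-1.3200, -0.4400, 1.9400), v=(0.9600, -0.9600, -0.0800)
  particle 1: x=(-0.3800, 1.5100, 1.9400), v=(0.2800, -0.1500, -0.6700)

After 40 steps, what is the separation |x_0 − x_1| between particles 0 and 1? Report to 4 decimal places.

step 0: x0=(-1.3200, -0.4400, 1.9400) x1=(-0.3800, 1.5100, 1.9400)
step 1: x0=(-1.2882, -0.4715, 1.9374) x1=(-0.3709, 1.5049, 1.9179)
step 2: x0=(-1.2564, -0.5028, 1.9347) x1=(-0.3619, 1.4993, 1.8958)
step 3: x0=(-1.2243, -0.5337, 1.9321) x1=(-0.3531, 1.4935, 1.8737)
step 4: x0=(-1.1922, -0.5643, 1.9294) x1=(-0.3444, 1.4872, 1.8516)
step 5: x0=(-1.1599, -0.5947, 1.9267) x1=(-0.3359, 1.4806, 1.8295)
step 6: x0=(-1.1275, -0.6247, 1.9241) x1=(-0.3276, 1.4736, 1.8075)
step 7: x0=(-1.0950, -0.6545, 1.9214) x1=(-0.3194, 1.4662, 1.7854)
step 8: x0=(-1.0624, -0.6840, 1.9186) x1=(-0.3113, 1.4585, 1.7634)
step 9: x0=(-1.0297, -0.7132, 1.9159) x1=(-0.3033, 1.4505, 1.7414)
step 10: x0=(-0.9969, -0.7421, 1.9131) x1=(-0.2955, 1.4421, 1.7195)
step 11: x0=(-0.9640, -0.7707, 1.9104) x1=(-0.2877, 1.4333, 1.6975)
step 12: x0=(-0.9311, -0.7991, 1.9076) x1=(-0.2801, 1.4242, 1.6756)
step 13: x0=(-0.8980, -0.8272, 1.9047) x1=(-0.2726, 1.4147, 1.6538)
step 14: x0=(-0.8649, -0.8550, 1.9018) x1=(-0.2652, 1.4049, 1.6320)
step 15: x0=(-0.8317, -0.8825, 1.8989) x1=(-0.2578, 1.3947, 1.6102)
step 16: x0=(-0.7984, -0.9098, 1.8960) x1=(-0.2506, 1.3843, 1.5884)
step 17: x0=(-0.7651, -0.9368, 1.8930) x1=(-0.2434, 1.3734, 1.5668)
step 18: x0=(-0.7317, -0.9635, 1.8900) x1=(-0.2363, 1.3623, 1.5451)
step 19: x0=(-0.6982, -0.9900, 1.8870) x1=(-0.2293, 1.3508, 1.5235)
step 20: x0=(-0.6647, -1.0162, 1.8839) x1=(-0.2224, 1.3390, 1.5020)
step 21: x0=(-0.6312, -1.0422, 1.8807) x1=(-0.2155, 1.3269, 1.4805)
step 22: x0=(-0.5976, -1.0679, 1.8776) x1=(-0.2086, 1.3144, 1.4590)
step 23: x0=(-0.5640, -1.0933, 1.8744) x1=(-0.2018, 1.3016, 1.4376)
step 24: x0=(-0.5303, -1.1185, 1.8711) x1=(-0.1951, 1.2886, 1.4163)
step 25: x0=(-0.4966, -1.1434, 1.8678) x1=(-0.1884, 1.2752, 1.3951)
step 26: x0=(-0.4629, -1.1681, 1.8644) x1=(-0.1817, 1.2615, 1.3738)
step 27: x0=(-0.4291, -1.1926, 1.8610) x1=(-0.1751, 1.2474, 1.3527)
step 28: x0=(-0.3953, -1.2168, 1.8575) x1=(-0.1685, 1.2331, 1.3316)
step 29: x0=(-0.3615, -1.2408, 1.8540) x1=(-0.1620, 1.2185, 1.3106)
step 30: x0=(-0.3277, -1.2645, 1.8505) x1=(-0.1554, 1.2036, 1.2897)
step 31: x0=(-0.2938, -1.2880, 1.8469) x1=(-0.1489, 1.1884, 1.2688)
step 32: x0=(-0.2599, -1.3113, 1.8432) x1=(-0.1424, 1.1729, 1.2480)
step 33: x0=(-0.2261, -1.3343, 1.8395) x1=(-0.1359, 1.1571, 1.2272)
step 34: x0=(-0.1922, -1.3571, 1.8357) x1=(-0.1294, 1.1410, 1.2065)
step 35: x0=(-0.1583, -1.3797, 1.8318) x1=(-0.1230, 1.1246, 1.1859)
step 36: x0=(-0.1244, -1.4020, 1.8279) x1=(-0.1165, 1.1079, 1.1654)
step 37: x0=(-0.0905, -1.4241, 1.8240) x1=(-0.1100, 1.0910, 1.1450)
step 38: x0=(-0.0566, -1.4460, 1.8199) x1=(-0.1036, 1.0738, 1.1246)
step 39: x0=(-0.0227, -1.4677, 1.8159) x1=(-0.0971, 1.0563, 1.1043)
step 40: x0=(0.0112, -1.4892, 1.8117) x1=(-0.0906, 1.0385, 1.0841)

2.6323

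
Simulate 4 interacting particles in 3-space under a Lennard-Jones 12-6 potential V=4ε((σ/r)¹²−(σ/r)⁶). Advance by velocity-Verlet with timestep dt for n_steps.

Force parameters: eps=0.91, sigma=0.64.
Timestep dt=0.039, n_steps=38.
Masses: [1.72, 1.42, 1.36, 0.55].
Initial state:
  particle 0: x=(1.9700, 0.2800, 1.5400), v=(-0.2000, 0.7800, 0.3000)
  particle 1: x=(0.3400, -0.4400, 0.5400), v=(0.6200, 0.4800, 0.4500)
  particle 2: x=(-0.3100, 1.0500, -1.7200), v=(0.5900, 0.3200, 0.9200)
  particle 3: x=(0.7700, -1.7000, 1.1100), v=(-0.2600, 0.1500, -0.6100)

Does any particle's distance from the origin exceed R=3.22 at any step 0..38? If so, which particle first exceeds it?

no

step 0: x0=(1.9700, 0.2800, 1.5400) x1=(0.3400, -0.4400, 0.5400) x2=(-0.3100, 1.0500, -1.7200) x3=(0.7700, -1.7000, 1.1100)
step 1: x0=(1.9622, 0.3104, 1.5517) x1=(0.3642, -0.4213, 0.5576) x2=(-0.2870, 1.0625, -1.6841) x3=(0.7598, -1.6940, 1.0862)
step 2: x0=(1.9544, 0.3408, 1.5634) x1=(0.3884, -0.4028, 0.5752) x2=(-0.2640, 1.0750, -1.6482) x3=(0.7495, -1.6877, 1.0622)
step 3: x0=(1.9466, 0.3712, 1.5751) x1=(0.4127, -0.3843, 0.5929) x2=(-0.2410, 1.0874, -1.6124) x3=(0.7392, -1.6811, 1.0381)
step 4: x0=(1.9387, 0.4016, 1.5868) x1=(0.4371, -0.3660, 0.6106) x2=(-0.2180, 1.0999, -1.5765) x3=(0.7288, -1.6742, 1.0139)
step 5: x0=(1.9309, 0.4320, 1.5984) x1=(0.4614, -0.3478, 0.6284) x2=(-0.1949, 1.1124, -1.5406) x3=(0.7182, -1.6668, 0.9896)
step 6: x0=(1.9230, 0.4624, 1.6101) x1=(0.4859, -0.3298, 0.6462) x2=(-0.1719, 1.1249, -1.5047) x3=(0.7077, -1.6591, 0.9652)
step 7: x0=(1.9152, 0.4928, 1.6218) x1=(0.5103, -0.3119, 0.6641) x2=(-0.1489, 1.1373, -1.4688) x3=(0.6970, -1.6510, 0.9407)
step 8: x0=(1.9073, 0.5232, 1.6334) x1=(0.5348, -0.2941, 0.6820) x2=(-0.1259, 1.1498, -1.4329) x3=(0.6863, -1.6425, 0.9161)
step 9: x0=(1.8994, 0.5535, 1.6450) x1=(0.5593, -0.2765, 0.7000) x2=(-0.1029, 1.1623, -1.3970) x3=(0.6756, -1.6335, 0.8914)
step 10: x0=(1.8915, 0.5839, 1.6567) x1=(0.5839, -0.2591, 0.7179) x2=(-0.0799, 1.1748, -1.3611) x3=(0.6648, -1.6241, 0.8667)
step 11: x0=(1.8835, 0.6142, 1.6683) x1=(0.6085, -0.2418, 0.7359) x2=(-0.0569, 1.1872, -1.3252) x3=(0.6540, -1.6143, 0.8419)
step 12: x0=(1.8756, 0.6445, 1.6799) x1=(0.6331, -0.2247, 0.7540) x2=(-0.0338, 1.1997, -1.2893) x3=(0.6432, -1.6040, 0.8171)
step 13: x0=(1.8677, 0.6748, 1.6915) x1=(0.6577, -0.2077, 0.7720) x2=(-0.0108, 1.2122, -1.2534) x3=(0.6323, -1.5933, 0.7923)
step 14: x0=(1.8597, 0.7051, 1.7031) x1=(0.6824, -0.1909, 0.7901) x2=(0.0122, 1.2246, -1.2175) x3=(0.6215, -1.5822, 0.7674)
step 15: x0=(1.8517, 0.7354, 1.7146) x1=(0.7070, -0.1742, 0.8082) x2=(0.0352, 1.2371, -1.1816) x3=(0.6107, -1.5706, 0.7426)
step 16: x0=(1.8437, 0.7657, 1.7262) x1=(0.7317, -0.1576, 0.8263) x2=(0.0582, 1.2495, -1.1457) x3=(0.6000, -1.5587, 0.7178)
step 17: x0=(1.8356, 0.7959, 1.7377) x1=(0.7564, -0.1411, 0.8444) x2=(0.0812, 1.2620, -1.1098) x3=(0.5893, -1.5464, 0.6931)
step 18: x0=(1.8276, 0.8262, 1.7492) x1=(0.7811, -0.1248, 0.8625) x2=(0.1043, 1.2745, -1.0739) x3=(0.5786, -1.5338, 0.6683)
step 19: x0=(1.8195, 0.8564, 1.7607) x1=(0.8058, -0.1085, 0.8806) x2=(0.1273, 1.2869, -1.0380) x3=(0.5679, -1.5209, 0.6436)
step 20: x0=(1.8114, 0.8866, 1.7722) x1=(0.8305, -0.0924, 0.8988) x2=(0.1503, 1.2994, -1.0021) x3=(0.5573, -1.5077, 0.6190)
step 21: x0=(1.8033, 0.9167, 1.7836) x1=(0.8552, -0.0763, 0.9169) x2=(0.1733, 1.3118, -0.9661) x3=(0.5468, -1.4942, 0.5944)
step 22: x0=(1.7951, 0.9469, 1.7951) x1=(0.8799, -0.0602, 0.9350) x2=(0.1964, 1.3243, -0.9302) x3=(0.5363, -1.4804, 0.5699)
step 23: x0=(1.7869, 0.9770, 1.8065) x1=(0.9047, -0.0442, 0.9532) x2=(0.2194, 1.3367, -0.8943) x3=(0.5259, -1.4664, 0.5454)
step 24: x0=(1.7787, 1.0070, 1.8178) x1=(0.9294, -0.0283, 0.9713) x2=(0.2424, 1.3492, -0.8584) x3=(0.5155, -1.4523, 0.5210)
step 25: x0=(1.7705, 1.0371, 1.8292) x1=(0.9542, -0.0124, 0.9895) x2=(0.2654, 1.3616, -0.8224) x3=(0.5052, -1.4379, 0.4966)
step 26: x0=(1.7622, 1.0671, 1.8405) x1=(0.9790, 0.0036, 1.0076) x2=(0.2885, 1.3740, -0.7865) x3=(0.4949, -1.4234, 0.4723)
step 27: x0=(1.7539, 1.0970, 1.8518) x1=(1.0038, 0.0195, 1.0258) x2=(0.3115, 1.3865, -0.7506) x3=(0.4847, -1.4087, 0.4480)
step 28: x0=(1.7455, 1.1270, 1.8630) x1=(1.0286, 0.0354, 1.0440) x2=(0.3345, 1.3989, -0.7146) x3=(0.4745, -1.3940, 0.4238)
step 29: x0=(1.7372, 1.1568, 1.8742) x1=(1.0534, 0.0513, 1.0622) x2=(0.3576, 1.4113, -0.6787) x3=(0.4644, -1.3791, 0.3997)
step 30: x0=(1.7288, 1.1867, 1.8854) x1=(1.0783, 0.0673, 1.0805) x2=(0.3806, 1.4238, -0.6427) x3=(0.4542, -1.3641, 0.3755)
step 31: x0=(1.7204, 1.2164, 1.8965) x1=(1.1032, 0.0833, 1.0987) x2=(0.4037, 1.4362, -0.6067) x3=(0.4442, -1.3490, 0.3515)
step 32: x0=(1.7119, 1.2462, 1.9076) x1=(1.1281, 0.0993, 1.1170) x2=(0.4267, 1.4486, -0.5708) x3=(0.4341, -1.3339, 0.3274)
step 33: x0=(1.7034, 1.2758, 1.9187) x1=(1.1530, 0.1154, 1.1353) x2=(0.4497, 1.4610, -0.5348) x3=(0.4241, -1.3187, 0.3034)
step 34: x0=(1.6949, 1.3054, 1.9297) x1=(1.1779, 0.1315, 1.1537) x2=(0.4728, 1.4734, -0.4988) x3=(0.4142, -1.3035, 0.2794)
step 35: x0=(1.6864, 1.3350, 1.9407) x1=(1.2029, 0.1477, 1.1721) x2=(0.4958, 1.4858, -0.4628) x3=(0.4042, -1.2882, 0.2554)
step 36: x0=(1.6778, 1.3645, 1.9517) x1=(1.2279, 0.1640, 1.1905) x2=(0.5189, 1.4982, -0.4269) x3=(0.3943, -1.2728, 0.2315)
step 37: x0=(1.6693, 1.3939, 1.9626) x1=(1.2529, 0.1803, 1.2090) x2=(0.5420, 1.5106, -0.3909) x3=(0.3843, -1.2575, 0.2076)
step 38: x0=(1.6607, 1.4232, 1.9734) x1=(1.2779, 0.1967, 1.2275) x2=(0.5650, 1.5230, -0.3549) x3=(0.3744, -1.2421, 0.1837)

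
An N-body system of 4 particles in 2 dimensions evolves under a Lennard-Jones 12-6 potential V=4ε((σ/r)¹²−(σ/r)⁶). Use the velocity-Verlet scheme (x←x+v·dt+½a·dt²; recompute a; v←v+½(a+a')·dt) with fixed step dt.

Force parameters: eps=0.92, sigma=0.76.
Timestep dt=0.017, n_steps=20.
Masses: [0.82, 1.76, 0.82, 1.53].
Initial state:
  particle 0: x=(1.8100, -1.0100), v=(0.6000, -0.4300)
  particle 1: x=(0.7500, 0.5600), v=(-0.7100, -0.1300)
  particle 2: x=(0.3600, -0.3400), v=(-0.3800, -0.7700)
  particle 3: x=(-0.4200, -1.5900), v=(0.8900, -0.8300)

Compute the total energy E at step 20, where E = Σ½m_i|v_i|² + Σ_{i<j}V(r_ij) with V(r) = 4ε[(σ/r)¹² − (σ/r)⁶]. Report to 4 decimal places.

1.3591

step 0: x0=(1.8100, -1.0100) x1=(0.7500, 0.5600) x2=(0.3600, -0.3400) x3=(-0.4200, -1.5900)
step 1: x0=(1.8202, -1.0173) x1=(0.7378, 0.5576) x2=(0.3537, -0.3527) x3=(-0.4049, -1.6041)
step 2: x0=(1.8303, -1.0246) x1=(0.7255, 0.5547) x2=(0.3478, -0.3646) x3=(-0.3897, -1.6181)
step 3: x0=(1.8403, -1.0318) x1=(0.7130, 0.5515) x2=(0.3423, -0.3758) x3=(-0.3745, -1.6321)
step 4: x0=(1.8503, -1.0390) x1=(0.7004, 0.5478) x2=(0.3371, -0.3862) x3=(-0.3592, -1.6461)
step 5: x0=(1.8603, -1.0461) x1=(0.6876, 0.5438) x2=(0.3322, -0.3959) x3=(-0.3440, -1.6599)
step 6: x0=(1.8701, -1.0533) x1=(0.6746, 0.5393) x2=(0.3276, -0.4048) x3=(-0.3287, -1.6738)
step 7: x0=(1.8800, -1.0604) x1=(0.6615, 0.5344) x2=(0.3233, -0.4130) x3=(-0.3133, -1.6875)
step 8: x0=(1.8898, -1.0675) x1=(0.6483, 0.5292) x2=(0.3193, -0.4205) x3=(-0.2980, -1.7012)
step 9: x0=(1.8995, -1.0746) x1=(0.6350, 0.5235) x2=(0.3155, -0.4273) x3=(-0.2826, -1.7149)
step 10: x0=(1.9092, -1.0816) x1=(0.6215, 0.5174) x2=(0.3121, -0.4333) x3=(-0.2671, -1.7285)
step 11: x0=(1.9189, -1.0887) x1=(0.6078, 0.5109) x2=(0.3089, -0.4386) x3=(-0.2517, -1.7420)
step 12: x0=(1.9285, -1.0957) x1=(0.5941, 0.5040) x2=(0.3059, -0.4431) x3=(-0.2362, -1.7554)
step 13: x0=(1.9381, -1.1027) x1=(0.5802, 0.4967) x2=(0.3032, -0.4468) x3=(-0.2207, -1.7688)
step 14: x0=(1.9477, -1.1097) x1=(0.5662, 0.4889) x2=(0.3008, -0.4497) x3=(-0.2051, -1.7822)
step 15: x0=(1.9572, -1.1167) x1=(0.5521, 0.4807) x2=(0.2986, -0.4518) x3=(-0.1895, -1.7954)
step 16: x0=(1.9667, -1.1236) x1=(0.5378, 0.4720) x2=(0.2967, -0.4530) x3=(-0.1740, -1.8087)
step 17: x0=(1.9761, -1.1306) x1=(0.5234, 0.4629) x2=(0.2950, -0.4534) x3=(-0.1583, -1.8218)
step 18: x0=(1.9856, -1.1375) x1=(0.5090, 0.4532) x2=(0.2936, -0.4529) x3=(-0.1427, -1.8349)
step 19: x0=(1.9949, -1.1445) x1=(0.4944, 0.4432) x2=(0.2923, -0.4515) x3=(-0.1270, -1.8479)
step 20: x0=(2.0043, -1.1514) x1=(0.4797, 0.4327) x2=(0.2913, -0.4493) x3=(-0.1114, -1.8609)
step 0 velocities: v0=(0.6000, -0.4300) v1=(-0.7100, -0.1300) v2=(-0.3800, -0.7700) v3=(0.8900, -0.8300)
step 0: KE=2.1171, PE=-0.7575, E=1.3596
step 20 velocities: v0=(0.5499, -0.4065) v1=(-0.8664, -0.6303) v2=(-0.0555, 0.1529) v3=(0.9228, -0.7617)
step 20: KE=2.3081, PE=-0.9490, E=1.3591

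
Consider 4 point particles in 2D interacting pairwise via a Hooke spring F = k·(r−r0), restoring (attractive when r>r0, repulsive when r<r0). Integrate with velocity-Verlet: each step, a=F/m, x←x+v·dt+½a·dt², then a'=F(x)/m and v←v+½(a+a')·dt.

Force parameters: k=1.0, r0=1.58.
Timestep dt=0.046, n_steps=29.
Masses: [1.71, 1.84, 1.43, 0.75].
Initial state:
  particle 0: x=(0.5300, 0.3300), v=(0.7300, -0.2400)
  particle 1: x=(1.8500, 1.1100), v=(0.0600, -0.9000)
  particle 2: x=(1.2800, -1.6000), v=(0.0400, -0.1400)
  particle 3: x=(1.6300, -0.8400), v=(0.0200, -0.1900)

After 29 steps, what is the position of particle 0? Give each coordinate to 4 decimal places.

step 0: x0=(0.5300, 0.3300) x1=(1.8500, 1.1100) x2=(1.2800, -1.6000) x3=(1.6300, -0.8400)
step 1: x0=(0.5637, 0.3187) x1=(1.8526, 1.0677) x2=(1.2817, -1.6057) x3=(1.6314, -0.8472)
step 2: x0=(0.5975, 0.3067) x1=(1.8550, 1.0238) x2=(1.2830, -1.6102) x3=(1.6338, -0.8516)
step 3: x0=(0.6313, 0.2942) x1=(1.8572, 0.9784) x2=(1.2839, -1.6133) x3=(1.6372, -0.8532)
step 4: x0=(0.6650, 0.2810) x1=(1.8593, 0.9315) x2=(1.2846, -1.6153) x3=(1.6417, -0.8523)
step 5: x0=(0.6986, 0.2674) x1=(1.8613, 0.8834) x2=(1.2849, -1.6162) x3=(1.6473, -0.8491)
step 6: x0=(0.7320, 0.2532) x1=(1.8633, 0.8341) x2=(1.2849, -1.6162) x3=(1.6540, -0.8438)
step 7: x0=(0.7650, 0.2386) x1=(1.8653, 0.7838) x2=(1.2846, -1.6152) x3=(1.6620, -0.8367)
step 8: x0=(0.7977, 0.2235) x1=(1.8675, 0.7326) x2=(1.2841, -1.6134) x3=(1.6711, -0.8279)
step 9: x0=(0.8298, 0.2081) x1=(1.8698, 0.6807) x2=(1.2832, -1.6108) x3=(1.6815, -0.8179)
step 10: x0=(0.8613, 0.1923) x1=(1.8724, 0.6282) x2=(1.2821, -1.6077) x3=(1.6933, -0.8069)
step 11: x0=(0.8921, 0.1762) x1=(1.8753, 0.5752) x2=(1.2807, -1.6040) x3=(1.7063, -0.7952)
step 12: x0=(0.9222, 0.1599) x1=(1.8786, 0.5220) x2=(1.2790, -1.5998) x3=(1.7207, -0.7830)
step 13: x0=(0.9514, 0.1434) x1=(1.8823, 0.4686) x2=(1.2771, -1.5953) x3=(1.7366, -0.7707)
step 14: x0=(0.9796, 0.1267) x1=(1.8865, 0.4152) x2=(1.2748, -1.5905) x3=(1.7538, -0.7585)
step 15: x0=(1.0068, 0.1100) x1=(1.8913, 0.3618) x2=(1.2724, -1.5856) x3=(1.7726, -0.7469)
step 16: x0=(1.0328, 0.0934) x1=(1.8967, 0.3088) x2=(1.2696, -1.5806) x3=(1.7930, -0.7359)
step 17: x0=(1.0577, 0.0768) x1=(1.9028, 0.2560) x2=(1.2665, -1.5755) x3=(1.8149, -0.7260)
step 18: x0=(1.0814, 0.0603) x1=(1.9096, 0.2037) x2=(1.2632, -1.5706) x3=(1.8384, -0.7174)
step 19: x0=(1.1037, 0.0440) x1=(1.9172, 0.1520) x2=(1.2595, -1.5658) x3=(1.8637, -0.7104)
step 20: x0=(1.1246, 0.0280) x1=(1.9256, 0.1010) x2=(1.2555, -1.5612) x3=(1.8907, -0.7051)
step 21: x0=(1.1441, 0.0124) x1=(1.9349, 0.0506) x2=(1.2512, -1.5570) x3=(1.9196, -0.7019)
step 22: x0=(1.1622, -0.0028) x1=(1.9450, 0.0011) x2=(1.2465, -1.5531) x3=(1.9503, -0.7009)
step 23: x0=(1.1788, -0.0176) x1=(1.9559, -0.0475) x2=(1.2414, -1.5496) x3=(1.9831, -0.7024)
step 24: x0=(1.1939, -0.0319) x1=(1.9677, -0.0951) x2=(1.2360, -1.5465) x3=(2.0179, -0.7064)
step 25: x0=(1.2075, -0.0456) x1=(1.9803, -0.1418) x2=(1.2301, -1.5440) x3=(2.0549, -0.7132)
step 26: x0=(1.2196, -0.0587) x1=(1.9936, -0.1875) x2=(1.2239, -1.5420) x3=(2.0942, -0.7229)
step 27: x0=(1.2303, -0.0711) x1=(2.0077, -0.2321) x2=(1.2172, -1.5406) x3=(2.1358, -0.7355)
step 28: x0=(1.2396, -0.0829) x1=(2.0223, -0.2757) x2=(1.2101, -1.5398) x3=(2.1801, -0.7511)
step 29: x0=(1.2475, -0.0940) x1=(2.0375, -0.3182) x2=(1.2025, -1.5395) x3=(2.2270, -0.7697)

(1.2475, -0.0940)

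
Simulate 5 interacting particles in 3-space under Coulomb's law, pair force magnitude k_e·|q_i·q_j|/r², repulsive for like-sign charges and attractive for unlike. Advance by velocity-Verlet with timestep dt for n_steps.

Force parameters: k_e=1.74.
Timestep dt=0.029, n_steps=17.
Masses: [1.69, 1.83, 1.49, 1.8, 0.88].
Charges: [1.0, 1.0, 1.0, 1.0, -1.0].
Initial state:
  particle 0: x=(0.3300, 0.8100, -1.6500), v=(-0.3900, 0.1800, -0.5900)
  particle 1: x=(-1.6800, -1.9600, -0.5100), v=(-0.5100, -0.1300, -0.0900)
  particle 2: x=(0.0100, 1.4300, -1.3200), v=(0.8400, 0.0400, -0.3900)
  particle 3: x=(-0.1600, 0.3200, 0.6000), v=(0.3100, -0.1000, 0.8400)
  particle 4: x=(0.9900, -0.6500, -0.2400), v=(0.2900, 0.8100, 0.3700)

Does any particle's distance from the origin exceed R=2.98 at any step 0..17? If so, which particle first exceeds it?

no

step 0: x0=(0.3300, 0.8100, -1.6500) x1=(-1.6800, -1.9600, -0.5100) x2=(0.0100, 1.4300, -1.3200) x3=(-0.1600, 0.3200, 0.6000) x4=(0.9900, -0.6500, -0.2400)
step 1: x0=(0.3191, 0.8146, -1.6674) x1=(-1.6948, -1.9638, -0.5126) x2=(0.0341, 1.4318, -1.3310) x3=(-0.1509, 0.3170, 0.6245) x4=(0.9980, -0.6262, -0.2293)
step 2: x0=(0.3088, 0.8180, -1.6856) x1=(-1.7096, -1.9678, -0.5152) x2=(0.0576, 1.4351, -1.3414) x3=(-0.1416, 0.3138, 0.6491) x4=(1.0053, -0.6016, -0.2187)
step 3: x0=(0.2992, 0.8200, -1.7045) x1=(-1.7245, -1.9719, -0.5178) x2=(0.0807, 1.4398, -1.3511) x3=(-0.1322, 0.3104, 0.6739) x4=(1.0118, -0.5764, -0.2082)
step 4: x0=(0.2902, 0.8207, -1.7241) x1=(-1.7394, -1.9761, -0.5204) x2=(0.1033, 1.4460, -1.3600) x3=(-0.1225, 0.3069, 0.6988) x4=(1.0176, -0.5506, -0.1978)
step 5: x0=(0.2816, 0.8201, -1.7446) x1=(-1.7543, -1.9804, -0.5230) x2=(0.1256, 1.4537, -1.3682) x3=(-0.1126, 0.3032, 0.7238) x4=(1.0226, -0.5241, -0.1875)
step 6: x0=(0.2735, 0.8181, -1.7658) x1=(-1.7692, -1.9848, -0.5256) x2=(0.1476, 1.4628, -1.3756) x3=(-0.1025, 0.2992, 0.7490) x4=(1.0268, -0.4969, -0.1772)
step 7: x0=(0.2658, 0.8149, -1.7878) x1=(-1.7842, -1.9893, -0.5282) x2=(0.1695, 1.4734, -1.3822) x3=(-0.0922, 0.2952, 0.7743) x4=(1.0303, -0.4691, -0.1670)
step 8: x0=(0.2583, 0.8104, -1.8106) x1=(-1.7992, -1.9940, -0.5307) x2=(0.1913, 1.4853, -1.3880) x3=(-0.0817, 0.2909, 0.7997) x4=(1.0330, -0.4406, -0.1568)
step 9: x0=(0.2511, 0.8048, -1.8340) x1=(-1.8142, -1.9987, -0.5333) x2=(0.2130, 1.4985, -1.3931) x3=(-0.0710, 0.2865, 0.8252) x4=(1.0349, -0.4116, -0.1467)
step 10: x0=(0.2441, 0.7980, -1.8582) x1=(-1.8293, -2.0036, -0.5359) x2=(0.2348, 1.5129, -1.3975) x3=(-0.0600, 0.2820, 0.8507) x4=(1.0360, -0.3819, -0.1367)
step 11: x0=(0.2371, 0.7902, -1.8830) x1=(-1.8444, -2.0085, -0.5384) x2=(0.2567, 1.5285, -1.4012) x3=(-0.0488, 0.2773, 0.8763) x4=(1.0364, -0.3517, -0.1267)
step 12: x0=(0.2303, 0.7815, -1.9084) x1=(-1.8596, -2.0136, -0.5410) x2=(0.2787, 1.5450, -1.4043) x3=(-0.0374, 0.2725, 0.9019) x4=(1.0360, -0.3209, -0.1167)
step 13: x0=(0.2235, 0.7719, -1.9344) x1=(-1.8748, -2.0187, -0.5435) x2=(0.3009, 1.5626, -1.4067) x3=(-0.0257, 0.2675, 0.9276) x4=(1.0348, -0.2895, -0.1067)
step 14: x0=(0.2167, 0.7615, -1.9609) x1=(-1.8900, -2.0240, -0.5461) x2=(0.3232, 1.5810, -1.4086) x3=(-0.0138, 0.2624, 0.9532) x4=(1.0329, -0.2576, -0.0968)
step 15: x0=(0.2100, 0.7503, -1.9878) x1=(-1.9052, -2.0293, -0.5486) x2=(0.3458, 1.6002, -1.4100) x3=(-0.0017, 0.2571, 0.9789) x4=(1.0301, -0.2252, -0.0868)
step 16: x0=(0.2032, 0.7385, -2.0152) x1=(-1.9205, -2.0348, -0.5512) x2=(0.3685, 1.6201, -1.4108) x3=(0.0107, 0.2518, 1.0046) x4=(1.0266, -0.1922, -0.0769)
step 17: x0=(0.1964, 0.7261, -2.0430) x1=(-1.9359, -2.0403, -0.5537) x2=(0.3915, 1.6407, -1.4112) x3=(0.0233, 0.2463, 1.0302) x4=(1.0224, -0.1588, -0.0668)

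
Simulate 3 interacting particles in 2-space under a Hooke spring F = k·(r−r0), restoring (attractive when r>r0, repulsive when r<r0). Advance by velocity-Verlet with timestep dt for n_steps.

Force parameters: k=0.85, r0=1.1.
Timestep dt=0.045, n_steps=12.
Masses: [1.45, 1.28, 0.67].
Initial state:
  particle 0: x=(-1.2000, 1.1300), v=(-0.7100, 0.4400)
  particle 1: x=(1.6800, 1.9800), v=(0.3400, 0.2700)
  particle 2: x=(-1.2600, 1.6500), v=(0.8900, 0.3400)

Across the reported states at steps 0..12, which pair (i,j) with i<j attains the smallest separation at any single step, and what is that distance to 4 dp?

step 0: x0=(-1.2000, 1.1300) x1=(1.6800, 1.9800) x2=(-1.2600, 1.6500)
step 1: x0=(-1.2308, 1.1498) x1=(1.6928, 1.9916) x2=(-1.2177, 1.6663)
step 2: x0=(-1.2595, 1.1695) x1=(1.7007, 2.0023) x2=(-1.1706, 1.6846)
step 3: x0=(-1.2859, 1.1892) x1=(1.7036, 2.0120) x2=(-1.1188, 1.7049)
step 4: x0=(-1.3103, 1.2089) x1=(1.7016, 2.0207) x2=(-1.0620, 1.7270)
step 5: x0=(-1.3327, 1.2286) x1=(1.6948, 2.0284) x2=(-1.0004, 1.7509)
step 6: x0=(-1.3530, 1.2485) x1=(1.6831, 2.0353) x2=(-0.9340, 1.7761)
step 7: x0=(-1.3713, 1.2686) x1=(1.6668, 2.0412) x2=(-0.8630, 1.8026)
step 8: x0=(-1.3876, 1.2890) x1=(1.6459, 2.0463) x2=(-0.7877, 1.8302)
step 9: x0=(-1.4018, 1.3097) x1=(1.6205, 2.0506) x2=(-0.7084, 1.8585)
step 10: x0=(-1.4139, 1.3308) x1=(1.5908, 2.0541) x2=(-0.6255, 1.8875)
step 11: x0=(-1.4238, 1.3524) x1=(1.5571, 2.0568) x2=(-0.5394, 1.9169)
step 12: x0=(-1.4315, 1.3745) x1=(1.5194, 2.0589) x2=(-0.4506, 1.9465)

pair (0,2), distance 0.5167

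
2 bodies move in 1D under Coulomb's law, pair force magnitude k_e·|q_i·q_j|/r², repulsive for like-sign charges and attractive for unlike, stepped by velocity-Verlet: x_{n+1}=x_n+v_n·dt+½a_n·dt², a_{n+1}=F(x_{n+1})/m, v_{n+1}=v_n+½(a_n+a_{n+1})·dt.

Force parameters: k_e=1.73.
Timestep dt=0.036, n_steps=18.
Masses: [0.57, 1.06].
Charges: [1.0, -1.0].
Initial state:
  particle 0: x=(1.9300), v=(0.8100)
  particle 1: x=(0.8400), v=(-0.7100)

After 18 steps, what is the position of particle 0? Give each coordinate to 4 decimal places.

(2.0732)

step 0: x0=(1.9300) x1=(0.8400)
step 1: x0=(1.9575) x1=(0.8153)
step 2: x0=(1.9820) x1=(0.7923)
step 3: x0=(2.0037) x1=(0.7707)
step 4: x0=(2.0228) x1=(0.7506)
step 5: x0=(2.0395) x1=(0.7317)
step 6: x0=(2.0539) x1=(0.7141)
step 7: x0=(2.0661) x1=(0.6976)
step 8: x0=(2.0762) x1=(0.6823)
step 9: x0=(2.0843) x1=(0.6681)
step 10: x0=(2.0904) x1=(0.6549)
step 11: x0=(2.0946) x1=(0.6428)
step 12: x0=(2.0970) x1=(0.6317)
step 13: x0=(2.0975) x1=(0.6215)
step 14: x0=(2.0962) x1=(0.6123)
step 15: x0=(2.0931) x1=(0.6041)
step 16: x0=(2.0882) x1=(0.5968)
step 17: x0=(2.0816) x1=(0.5905)
step 18: x0=(2.0732) x1=(0.5852)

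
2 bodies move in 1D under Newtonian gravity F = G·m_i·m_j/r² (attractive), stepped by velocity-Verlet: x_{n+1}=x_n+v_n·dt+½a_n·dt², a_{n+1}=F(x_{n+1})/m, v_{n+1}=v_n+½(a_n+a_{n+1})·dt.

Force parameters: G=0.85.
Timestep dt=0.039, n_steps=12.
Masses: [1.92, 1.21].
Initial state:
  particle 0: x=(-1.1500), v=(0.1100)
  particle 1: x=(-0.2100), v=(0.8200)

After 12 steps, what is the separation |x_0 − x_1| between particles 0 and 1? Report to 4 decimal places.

step 0: x0=(-1.1500) x1=(-0.2100)
step 1: x0=(-1.1448) x1=(-0.1794)
step 2: x0=(-1.1380) x1=(-0.1515)
step 3: x0=(-1.1295) x1=(-0.1262)
step 4: x0=(-1.1195) x1=(-0.1033)
step 5: x0=(-1.1080) x1=(-0.0828)
step 6: x0=(-1.0949) x1=(-0.0646)
step 7: x0=(-1.0805) x1=(-0.0488)
step 8: x0=(-1.0645) x1=(-0.0354)
step 9: x0=(-1.0471) x1=(-0.0243)
step 10: x0=(-1.0281) x1=(-0.0155)
step 11: x0=(-1.0077) x1=(-0.0092)
step 12: x0=(-0.9856) x1=(-0.0054)

0.9803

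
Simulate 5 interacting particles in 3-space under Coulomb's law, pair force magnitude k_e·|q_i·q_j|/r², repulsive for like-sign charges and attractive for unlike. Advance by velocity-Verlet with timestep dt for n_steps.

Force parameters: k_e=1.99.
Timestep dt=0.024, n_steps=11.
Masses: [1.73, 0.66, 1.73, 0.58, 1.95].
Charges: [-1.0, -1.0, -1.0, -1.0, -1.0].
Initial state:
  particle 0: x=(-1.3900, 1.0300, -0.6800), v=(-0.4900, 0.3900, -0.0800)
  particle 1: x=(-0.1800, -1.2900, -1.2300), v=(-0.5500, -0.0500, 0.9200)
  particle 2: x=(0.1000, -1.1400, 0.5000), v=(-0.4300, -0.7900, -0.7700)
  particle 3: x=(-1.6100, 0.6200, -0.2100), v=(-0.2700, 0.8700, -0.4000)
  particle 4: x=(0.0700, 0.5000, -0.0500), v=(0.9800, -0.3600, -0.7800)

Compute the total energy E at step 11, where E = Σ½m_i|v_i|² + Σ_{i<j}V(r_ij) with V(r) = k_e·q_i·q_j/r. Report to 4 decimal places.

15.4346

step 0: x0=(-1.3900, 1.0300, -0.6800) x1=(-0.1800, -1.2900, -1.2300) x2=(0.1000, -1.1400, 0.5000) x3=(-1.6100, 0.6200, -0.2100) x4=(0.0700, 0.5000, -0.0500)
step 1: x0=(-1.4017, 1.0399, -0.6825) x1=(-0.1931, -1.2916, -1.2084) x2=(0.0898, -1.1591, 0.4817) x3=(-1.6178, 0.6397, -0.2180) x4=(0.0937, 0.4915, -0.0687)
step 2: x0=(-1.4131, 1.0511, -0.6862) x1=(-0.2062, -1.2939, -1.1877) x2=(0.0797, -1.1786, 0.4637) x3=(-1.6281, 0.6570, -0.2227) x4=(0.1178, 0.4831, -0.0872)
step 3: x0=(-1.4242, 1.0634, -0.6912) x1=(-0.2191, -1.2970, -1.1679) x2=(0.0697, -1.1983, 0.4461) x3=(-1.6410, 0.6719, -0.2240) x4=(0.1423, 0.4750, -0.1057)
step 4: x0=(-1.4351, 1.0768, -0.6974) x1=(-0.2320, -1.3009, -1.1491) x2=(0.0599, -1.2184, 0.4289) x3=(-1.6564, 0.6845, -0.2219) x4=(0.1672, 0.4671, -0.1241)
step 5: x0=(-1.4457, 1.0914, -0.7048) x1=(-0.2449, -1.3056, -1.1313) x2=(0.0502, -1.2388, 0.4120) x3=(-1.6743, 0.6948, -0.2165) x4=(0.1924, 0.4594, -0.1424)
step 6: x0=(-1.4561, 1.1071, -0.7133) x1=(-0.2577, -1.3110, -1.1146) x2=(0.0406, -1.2595, 0.3955) x3=(-1.6946, 0.7029, -0.2078) x4=(0.2180, 0.4519, -0.1607)
step 7: x0=(-1.4662, 1.1238, -0.7229) x1=(-0.2705, -1.3173, -1.0988) x2=(0.0312, -1.2805, 0.3794) x3=(-1.7172, 0.7091, -0.1961) x4=(0.2440, 0.4447, -0.1789)
step 8: x0=(-1.4762, 1.1414, -0.7336) x1=(-0.2833, -1.3242, -1.0841) x2=(0.0219, -1.3018, 0.3637) x3=(-1.7420, 0.7136, -0.1814) x4=(0.2703, 0.4376, -0.1970)
step 9: x0=(-1.4859, 1.1599, -0.7451) x1=(-0.2962, -1.3320, -1.0704) x2=(0.0127, -1.3234, 0.3484) x3=(-1.7688, 0.7165, -0.1642) x4=(0.2969, 0.4308, -0.2151)
step 10: x0=(-1.4954, 1.1793, -0.7576) x1=(-0.3091, -1.3405, -1.0579) x2=(0.0036, -1.3453, 0.3334) x3=(-1.7976, 0.7180, -0.1444) x4=(0.3239, 0.4241, -0.2332)
step 11: x0=(-1.5048, 1.1993, -0.7708) x1=(-0.3222, -1.3497, -1.0464) x2=(-0.0053, -1.3675, 0.3189) x3=(-1.8282, 0.7184, -0.1225) x4=(0.3512, 0.4177, -0.2512)
step 0 velocities: v0=(-0.4900, 0.3900, -0.0800) v1=(-0.5500, -0.0500, 0.9200) v2=(-0.4300, -0.7900, -0.7700) v3=(-0.2700, 0.8700, -0.4000) v4=(0.9800, -0.3600, -0.7800)
step 0: KE=3.8804, PE=11.5560, E=15.4364
step 11 velocities: v0=(-0.3891, 0.8496, -0.5654) v1=(-0.5455, -0.3994, 0.4540) v2=(-0.3691, -0.9310, -0.5957) v3=(-1.3089, -0.0052, 0.9564) v4=(1.1439, -0.2641, -0.7497)
step 11: KE=5.0791, PE=10.3555, E=15.4346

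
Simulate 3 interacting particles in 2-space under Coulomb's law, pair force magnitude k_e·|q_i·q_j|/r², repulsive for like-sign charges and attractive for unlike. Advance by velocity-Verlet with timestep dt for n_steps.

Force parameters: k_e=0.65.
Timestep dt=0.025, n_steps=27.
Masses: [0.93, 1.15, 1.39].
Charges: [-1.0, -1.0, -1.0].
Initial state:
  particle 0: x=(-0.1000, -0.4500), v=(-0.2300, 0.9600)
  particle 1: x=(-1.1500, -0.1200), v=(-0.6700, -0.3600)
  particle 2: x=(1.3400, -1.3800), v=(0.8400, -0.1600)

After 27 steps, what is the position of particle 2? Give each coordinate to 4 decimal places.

(1.9388, -1.5075)

step 0: x0=(-0.1000, -0.4500) x1=(-1.1500, -0.1200) x2=(1.3400, -1.3800)
step 1: x0=(-0.1056, -0.4260) x1=(-1.1669, -0.1289) x2=(1.3611, -1.3840)
step 2: x0=(-0.1111, -0.4020) x1=(-1.1841, -0.1378) x2=(1.3822, -1.3881)
step 3: x0=(-0.1162, -0.3781) x1=(-1.2017, -0.1466) x2=(1.4035, -1.3923)
step 4: x0=(-0.1212, -0.3541) x1=(-1.2196, -0.1552) x2=(1.4249, -1.3965)
step 5: x0=(-0.1259, -0.3302) x1=(-1.2377, -0.1638) x2=(1.4464, -1.4008)
step 6: x0=(-0.1303, -0.3062) x1=(-1.2562, -0.1724) x2=(1.4680, -1.4052)
step 7: x0=(-0.1346, -0.2822) x1=(-1.2750, -0.1809) x2=(1.4896, -1.4096)
step 8: x0=(-0.1385, -0.2581) x1=(-1.2942, -0.1894) x2=(1.5114, -1.4141)
step 9: x0=(-0.1423, -0.2341) x1=(-1.3136, -0.1978) x2=(1.5333, -1.4186)
step 10: x0=(-0.1458, -0.2099) x1=(-1.3333, -0.2062) x2=(1.5552, -1.4232)
step 11: x0=(-0.1491, -0.1857) x1=(-1.3532, -0.2146) x2=(1.5772, -1.4278)
step 12: x0=(-0.1521, -0.1615) x1=(-1.3735, -0.2230) x2=(1.5993, -1.4325)
step 13: x0=(-0.1549, -0.1372) x1=(-1.3940, -0.2314) x2=(1.6215, -1.4372)
step 14: x0=(-0.1576, -0.1128) x1=(-1.4148, -0.2398) x2=(1.6437, -1.4420)
step 15: x0=(-0.1600, -0.0883) x1=(-1.4358, -0.2482) x2=(1.6661, -1.4468)
step 16: x0=(-0.1622, -0.0637) x1=(-1.4571, -0.2566) x2=(1.6885, -1.4516)
step 17: x0=(-0.1643, -0.0391) x1=(-1.4786, -0.2651) x2=(1.7109, -1.4565)
step 18: x0=(-0.1662, -0.0143) x1=(-1.5004, -0.2735) x2=(1.7334, -1.4614)
step 19: x0=(-0.1679, 0.0105) x1=(-1.5223, -0.2820) x2=(1.7560, -1.4664)
step 20: x0=(-0.1694, 0.0354) x1=(-1.5445, -0.2905) x2=(1.7787, -1.4714)
step 21: x0=(-0.1708, 0.0604) x1=(-1.5668, -0.2991) x2=(1.8014, -1.4765)
step 22: x0=(-0.1720, 0.0855) x1=(-1.5894, -0.3077) x2=(1.8242, -1.4816)
step 23: x0=(-0.1731, 0.1107) x1=(-1.6121, -0.3163) x2=(1.8470, -1.4867)
step 24: x0=(-0.1740, 0.1360) x1=(-1.6350, -0.3249) x2=(1.8699, -1.4919)
step 25: x0=(-0.1749, 0.1614) x1=(-1.6581, -0.3336) x2=(1.8928, -1.4970)
step 26: x0=(-0.1756, 0.1869) x1=(-1.6813, -0.3424) x2=(1.9158, -1.5023)
step 27: x0=(-0.1762, 0.2125) x1=(-1.7047, -0.3511) x2=(1.9388, -1.5075)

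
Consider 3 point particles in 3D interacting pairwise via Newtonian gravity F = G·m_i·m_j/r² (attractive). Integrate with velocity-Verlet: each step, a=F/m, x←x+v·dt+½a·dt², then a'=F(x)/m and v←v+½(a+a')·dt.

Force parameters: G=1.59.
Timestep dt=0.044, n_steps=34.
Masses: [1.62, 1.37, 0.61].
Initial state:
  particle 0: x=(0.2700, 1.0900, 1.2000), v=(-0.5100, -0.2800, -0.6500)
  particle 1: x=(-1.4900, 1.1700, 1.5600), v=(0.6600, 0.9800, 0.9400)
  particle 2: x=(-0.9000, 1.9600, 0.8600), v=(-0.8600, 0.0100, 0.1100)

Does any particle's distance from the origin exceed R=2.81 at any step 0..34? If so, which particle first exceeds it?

step 0: x0=(0.2700, 1.0900, 1.2000) x1=(-1.4900, 1.1700, 1.5600) x2=(-0.9000, 1.9600, 0.8600)
step 1: x0=(0.2466, 1.0780, 1.1714) x1=(-1.4599, 1.2135, 1.6008) x2=(-0.9377, 1.9589, 0.8659)
step 2: x0=(0.2212, 1.0665, 1.1430) x1=(-1.4276, 1.2578, 1.6404) x2=(-0.9750, 1.9545, 0.8742)
step 3: x0=(0.1939, 1.0557, 1.1149) x1=(-1.3932, 1.3027, 1.6785) x2=(-1.0119, 1.9467, 0.8852)
step 4: x0=(0.1645, 1.0455, 1.0871) x1=(-1.3566, 1.3484, 1.7149) x2=(-1.0484, 1.9357, 0.8990)
step 5: x0=(0.1332, 1.0362, 1.0598) x1=(-1.3179, 1.3947, 1.7493) x2=(-1.0842, 1.9212, 0.9161)
step 6: x0=(0.0997, 1.0276, 1.0330) x1=(-1.2771, 1.4415, 1.7814) x2=(-1.1192, 1.9033, 0.9367)
step 7: x0=(0.0643, 1.0199, 1.0070) x1=(-1.2344, 1.4888, 1.8110) x2=(-1.1532, 1.8820, 0.9614)
step 8: x0=(0.0268, 1.0132, 0.9817) x1=(-1.1900, 1.5364, 1.8376) x2=(-1.1857, 1.8575, 0.9904)
step 9: x0=(-0.0127, 1.0076, 0.9574) x1=(-1.1440, 1.5842, 1.8610) x2=(-1.2164, 1.8298, 1.0242)
step 10: x0=(-0.0541, 1.0031, 0.9341) x1=(-1.0967, 1.6318, 1.8809) x2=(-1.2447, 1.7992, 1.0632)
step 11: x0=(-0.0976, 0.9998, 0.9120) x1=(-1.0484, 1.6792, 1.8970) x2=(-1.2700, 1.7662, 1.1076)
step 12: x0=(-0.1429, 0.9978, 0.8912) x1=(-0.9995, 1.7259, 1.9090) x2=(-1.2915, 1.7311, 1.1576)
step 13: x0=(-0.1901, 0.9973, 0.8718) x1=(-0.9505, 1.7715, 1.9169) x2=(-1.3086, 1.6947, 1.2132)
step 14: x0=(-0.2390, 0.9982, 0.8539) x1=(-0.9017, 1.8158, 1.9207) x2=(-1.3204, 1.6575, 1.2740)
step 15: x0=(-0.2896, 1.0006, 0.8377) x1=(-0.8536, 1.8582, 1.9203) x2=(-1.3263, 1.6203, 1.3395)
step 16: x0=(-0.3419, 1.0047, 0.8233) x1=(-0.8064, 1.8984, 1.9161) x2=(-1.3258, 1.5838, 1.4090)
step 17: x0=(-0.3955, 1.0104, 0.8109) x1=(-0.7605, 1.9361, 1.9083) x2=(-1.3186, 1.5486, 1.4814)
step 18: x0=(-0.4506, 1.0178, 0.8004) x1=(-0.7160, 1.9709, 1.8973) x2=(-1.3045, 1.5152, 1.5557)
step 19: x0=(-0.5068, 1.0270, 0.7922) x1=(-0.6732, 2.0027, 1.8833) x2=(-1.2836, 1.4840, 1.6306)
step 20: x0=(-0.5640, 1.0379, 0.7862) x1=(-0.6320, 2.0313, 1.8669) x2=(-1.2564, 1.4553, 1.7051)
step 21: x0=(-0.6220, 1.0505, 0.7826) x1=(-0.5926, 2.0567, 1.8484) x2=(-1.2232, 1.4292, 1.7781)
step 22: x0=(-0.6806, 1.0649, 0.7815) x1=(-0.5548, 2.0789, 1.8279) x2=(-1.1846, 1.4059, 1.8488)
step 23: x0=(-0.7395, 1.0810, 0.7829) x1=(-0.5188, 2.0978, 1.8058) x2=(-1.1413, 1.3852, 1.9165)
step 24: x0=(-0.7985, 1.0988, 0.7867) x1=(-0.4845, 2.1135, 1.7824) x2=(-1.0939, 1.3672, 1.9808)
step 25: x0=(-0.8574, 1.1182, 0.7931) x1=(-0.4518, 2.1262, 1.7577) x2=(-1.0430, 1.3518, 2.0412)
step 26: x0=(-0.9158, 1.1392, 0.8018) x1=(-0.4209, 2.1357, 1.7320) x2=(-0.9893, 1.3390, 2.0974)
step 27: x0=(-0.9737, 1.1618, 0.8130) x1=(-0.3918, 2.1424, 1.7053) x2=(-0.9334, 1.3288, 2.1495)
step 28: x0=(-1.0307, 1.1858, 0.8264) x1=(-0.3644, 2.1462, 1.6778) x2=(-0.8757, 1.3209, 2.1974)
step 29: x0=(-1.0867, 1.2113, 0.8419) x1=(-0.3388, 2.1473, 1.6497) x2=(-0.8167, 1.3154, 2.2410)
step 30: x0=(-1.1414, 1.2381, 0.8595) x1=(-0.3151, 2.1457, 1.6210) x2=(-0.7567, 1.3122, 2.2805)
step 31: x0=(-1.1948, 1.2663, 0.8790) x1=(-0.2934, 2.1416, 1.5919) x2=(-0.6961, 1.3112, 2.3160)
step 32: x0=(-1.2466, 1.2957, 0.9002) x1=(-0.2735, 2.1351, 1.5624) x2=(-0.6351, 1.3122, 2.3475)
step 33: x0=(-1.2968, 1.3263, 0.9231) x1=(-0.2557, 2.1263, 1.5327) x2=(-0.5741, 1.3153, 2.3752)
step 34: x0=(-1.3452, 1.3580, 0.9475) x1=(-0.2399, 2.1153, 1.5029) x2=(-0.5131, 1.3204, 2.3993)

yes, particle 1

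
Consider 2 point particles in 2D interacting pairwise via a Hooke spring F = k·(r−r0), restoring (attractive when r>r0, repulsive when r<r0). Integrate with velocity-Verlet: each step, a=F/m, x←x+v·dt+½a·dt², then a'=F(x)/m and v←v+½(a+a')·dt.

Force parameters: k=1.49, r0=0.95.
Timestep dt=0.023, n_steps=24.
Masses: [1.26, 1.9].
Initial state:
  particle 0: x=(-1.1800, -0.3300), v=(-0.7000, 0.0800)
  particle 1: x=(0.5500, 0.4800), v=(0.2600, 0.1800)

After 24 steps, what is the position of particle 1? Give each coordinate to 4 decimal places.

(0.5755, 0.5282)

step 0: x0=(-1.1800, -0.3300) x1=(0.5500, 0.4800)
step 1: x0=(-1.1958, -0.3280) x1=(0.5558, 0.4841)
step 2: x0=(-1.2111, -0.3258) x1=(0.5612, 0.4879)
step 3: x0=(-1.2258, -0.3233) x1=(0.5663, 0.4917)
step 4: x0=(-1.2399, -0.3206) x1=(0.5710, 0.4952)
step 5: x0=(-1.2535, -0.3176) x1=(0.5752, 0.4985)
step 6: x0=(-1.2664, -0.3143) x1=(0.5791, 0.5017)
step 7: x0=(-1.2787, -0.3107) x1=(0.5826, 0.5047)
step 8: x0=(-1.2904, -0.3069) x1=(0.5856, 0.5076)
step 9: x0=(-1.3015, -0.3028) x1=(0.5883, 0.5102)
step 10: x0=(-1.3119, -0.2984) x1=(0.5905, 0.5127)
step 11: x0=(-1.3217, -0.2938) x1=(0.5923, 0.5149)
step 12: x0=(-1.3308, -0.2888) x1=(0.5937, 0.5170)
step 13: x0=(-1.3393, -0.2836) x1=(0.5946, 0.5189)
step 14: x0=(-1.3472, -0.2782) x1=(0.5951, 0.5207)
step 15: x0=(-1.3543, -0.2724) x1=(0.5951, 0.5222)
step 16: x0=(-1.3608, -0.2664) x1=(0.5948, 0.5236)
step 17: x0=(-1.3666, -0.2601) x1=(0.5939, 0.5248)
step 18: x0=(-1.3718, -0.2536) x1=(0.5926, 0.5258)
step 19: x0=(-1.3762, -0.2467) x1=(0.5909, 0.5266)
step 20: x0=(-1.3800, -0.2396) x1=(0.5887, 0.5273)
step 21: x0=(-1.3831, -0.2323) x1=(0.5861, 0.5278)
step 22: x0=(-1.3856, -0.2247) x1=(0.5830, 0.5281)
step 23: x0=(-1.3873, -0.2168) x1=(0.5795, 0.5282)
step 24: x0=(-1.3884, -0.2087) x1=(0.5755, 0.5282)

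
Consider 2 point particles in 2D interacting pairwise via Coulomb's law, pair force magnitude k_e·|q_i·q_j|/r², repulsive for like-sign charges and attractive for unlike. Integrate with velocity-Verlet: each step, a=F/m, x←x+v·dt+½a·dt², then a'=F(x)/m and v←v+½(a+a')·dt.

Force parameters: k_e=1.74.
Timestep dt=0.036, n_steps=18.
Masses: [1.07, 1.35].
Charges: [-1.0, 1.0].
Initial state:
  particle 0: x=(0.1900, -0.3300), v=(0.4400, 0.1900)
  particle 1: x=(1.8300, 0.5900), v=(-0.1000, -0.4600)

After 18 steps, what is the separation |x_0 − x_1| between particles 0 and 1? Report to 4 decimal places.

1.1610

step 0: x0=(0.1900, -0.3300) x1=(1.8300, 0.5900)
step 1: x0=(0.2061, -0.3230) x1=(1.8262, 0.5733)
step 2: x0=(0.2227, -0.3157) x1=(1.8220, 0.5564)
step 3: x0=(0.2399, -0.3081) x1=(1.8173, 0.5393)
step 4: x0=(0.2577, -0.3002) x1=(1.8122, 0.5219)
step 5: x0=(0.2761, -0.2920) x1=(1.8065, 0.5042)
step 6: x0=(0.2951, -0.2835) x1=(1.8004, 0.4863)
step 7: x0=(0.3148, -0.2746) x1=(1.7938, 0.4681)
step 8: x0=(0.3351, -0.2654) x1=(1.7866, 0.4497)
step 9: x0=(0.3562, -0.2558) x1=(1.7789, 0.4309)
step 10: x0=(0.3780, -0.2459) x1=(1.7705, 0.4119)
step 11: x0=(0.4006, -0.2355) x1=(1.7616, 0.3926)
step 12: x0=(0.4241, -0.2248) x1=(1.7519, 0.3730)
step 13: x0=(0.4485, -0.2137) x1=(1.7415, 0.3530)
step 14: x0=(0.4739, -0.2021) x1=(1.7304, 0.3327)
step 15: x0=(0.5003, -0.1901) x1=(1.7184, 0.3121)
step 16: x0=(0.5278, -0.1777) x1=(1.7055, 0.2910)
step 17: x0=(0.5565, -0.1647) x1=(1.6917, 0.2696)
step 18: x0=(0.5866, -0.1513) x1=(1.6768, 0.2478)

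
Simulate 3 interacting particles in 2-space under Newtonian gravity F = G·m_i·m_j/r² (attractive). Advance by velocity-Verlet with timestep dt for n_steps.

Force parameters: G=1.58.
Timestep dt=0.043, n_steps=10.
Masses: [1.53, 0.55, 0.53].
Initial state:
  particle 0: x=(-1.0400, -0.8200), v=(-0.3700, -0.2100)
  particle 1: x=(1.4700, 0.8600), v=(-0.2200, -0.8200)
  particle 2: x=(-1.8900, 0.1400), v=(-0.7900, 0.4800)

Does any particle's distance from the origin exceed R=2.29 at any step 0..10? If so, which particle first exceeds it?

step 0: x0=(-1.0400, -0.8200) x1=(1.4700, 0.8600) x2=(-1.8900, 0.1400)
step 1: x0=(-1.0561, -0.8286) x1=(1.4603, 0.8246) x2=(-1.9230, 0.1596)
step 2: x0=(-1.0727, -0.8365) x1=(1.4500, 0.7889) x2=(-1.9542, 0.1774)
step 3: x0=(-1.0897, -0.8436) x1=(1.4392, 0.7529) x2=(-1.9836, 0.1932)
step 4: x0=(-1.1071, -0.8500) x1=(1.4278, 0.7166) x2=(-2.0113, 0.2073)
step 5: x0=(-1.1249, -0.8557) x1=(1.4159, 0.6800) x2=(-2.0374, 0.2197)
step 6: x0=(-1.1430, -0.8607) x1=(1.4034, 0.6432) x2=(-2.0619, 0.2303)
step 7: x0=(-1.1614, -0.8650) x1=(1.3904, 0.6061) x2=(-2.0848, 0.2393)
step 8: x0=(-1.1802, -0.8687) x1=(1.3768, 0.5687) x2=(-2.1063, 0.2467)
step 9: x0=(-1.1993, -0.8717) x1=(1.3626, 0.5310) x2=(-2.1262, 0.2524)
step 10: x0=(-1.2186, -0.8740) x1=(1.3478, 0.4931) x2=(-2.1447, 0.2565)

no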